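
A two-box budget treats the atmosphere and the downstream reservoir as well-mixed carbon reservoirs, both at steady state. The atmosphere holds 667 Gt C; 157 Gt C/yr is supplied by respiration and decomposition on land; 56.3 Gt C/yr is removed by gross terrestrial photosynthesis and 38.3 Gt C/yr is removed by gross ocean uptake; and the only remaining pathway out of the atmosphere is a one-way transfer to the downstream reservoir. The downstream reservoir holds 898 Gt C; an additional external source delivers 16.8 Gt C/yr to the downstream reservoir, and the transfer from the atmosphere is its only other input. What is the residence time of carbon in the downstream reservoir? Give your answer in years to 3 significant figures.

11.3 yr

Balance the atmosphere: ΣF_in = 157.00 Gt C/yr.
Transfer to the downstream reservoir = ΣF_in − (56.3 + 38.3) = 62.400 Gt C/yr.
Total input to the downstream reservoir = 62.400 + 16.8 = 79.200 Gt C/yr; at steady state this equals its total output.
τ = M / F = 898 / 79.200 = 11.34 yr.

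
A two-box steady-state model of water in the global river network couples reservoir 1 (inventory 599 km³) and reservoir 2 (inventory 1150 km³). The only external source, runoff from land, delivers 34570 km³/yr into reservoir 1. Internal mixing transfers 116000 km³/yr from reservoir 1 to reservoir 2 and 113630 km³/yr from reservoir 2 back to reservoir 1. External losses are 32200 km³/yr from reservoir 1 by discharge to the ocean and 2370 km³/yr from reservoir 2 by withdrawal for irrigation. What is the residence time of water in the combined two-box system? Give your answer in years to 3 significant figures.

For the system as a whole, the A↔B exchange is internal and contributes nothing to the throughput; only the external sinks remove mass.
M_total = 599 + 1150 = 1749.0 km³.
ΣF_external_out = 32200 + 2370 = 34570 km³/yr.
τ = M_total / ΣF_ext = 1749.0 / 34570 = 0.05059 yr.

0.0506 yr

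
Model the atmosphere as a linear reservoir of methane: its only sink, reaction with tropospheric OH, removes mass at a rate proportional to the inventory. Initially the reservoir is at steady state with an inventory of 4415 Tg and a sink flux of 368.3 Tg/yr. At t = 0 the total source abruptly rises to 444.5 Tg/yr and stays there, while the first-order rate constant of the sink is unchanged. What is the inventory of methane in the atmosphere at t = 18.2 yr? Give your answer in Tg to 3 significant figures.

5130 Tg

τ = M₀/F₀ = 4415/368.3 = 11.99 yr; rate constant k = 1/τ.
New steady state M_∞ = F₁/k = F₁·τ = 444.5 × 11.99 = 5328.4 Tg.
M(t) = M_∞ + (M₀ − M_∞)·e^(−t/τ); t/τ = 18.2/11.99 = 1.518, so e^(−t/τ) = 0.2191.
M(t) = 5328.4 − 913.4 × 0.2191 = 5128.3 Tg.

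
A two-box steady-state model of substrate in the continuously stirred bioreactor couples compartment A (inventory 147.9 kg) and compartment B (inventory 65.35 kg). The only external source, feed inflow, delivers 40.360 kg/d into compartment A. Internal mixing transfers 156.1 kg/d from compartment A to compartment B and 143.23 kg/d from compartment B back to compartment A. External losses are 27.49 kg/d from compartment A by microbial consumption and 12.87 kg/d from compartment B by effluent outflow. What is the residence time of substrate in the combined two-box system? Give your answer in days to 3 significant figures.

5.28 d

Residence time in the combined system uses the total inventory and the total *external* removal — internal exchanges between the two boxes cancel.
M_total = 147.9 + 65.35 = 213.25 kg.
ΣF_external_out = 27.49 + 12.87 = 40.360 kg/d.
τ = M_total / ΣF_ext = 213.25 / 40.360 = 5.284 d.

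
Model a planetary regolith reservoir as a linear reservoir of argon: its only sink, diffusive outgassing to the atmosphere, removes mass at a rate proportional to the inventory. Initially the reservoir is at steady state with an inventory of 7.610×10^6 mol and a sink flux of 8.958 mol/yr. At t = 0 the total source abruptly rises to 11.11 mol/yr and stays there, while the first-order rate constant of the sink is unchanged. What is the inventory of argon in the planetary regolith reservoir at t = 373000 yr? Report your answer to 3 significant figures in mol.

Residence time τ = M₀/F₀ = 849500 yr. The eventual steady state is M_∞ = M₀·(F₁/F₀) = 7.610×10^6 × 11.11/8.958 = 9.4382×10^6 mol.
The anomaly ΔM(t) = M(t) − M_∞ decays as ΔM₀·e^(−t/τ) with ΔM₀ = 7.610×10^6 − 9.4382×10^6 = −1.828×10^6 mol.
At t = 373000 yr, e^(−t/τ) = e^(−0.4391) = 0.6446, so ΔM = −1.178×10^6 mol and M = 9.4382×10^6 − 1.178×10^6 = 8.2597×10^6 mol.

8.26×10^6 mol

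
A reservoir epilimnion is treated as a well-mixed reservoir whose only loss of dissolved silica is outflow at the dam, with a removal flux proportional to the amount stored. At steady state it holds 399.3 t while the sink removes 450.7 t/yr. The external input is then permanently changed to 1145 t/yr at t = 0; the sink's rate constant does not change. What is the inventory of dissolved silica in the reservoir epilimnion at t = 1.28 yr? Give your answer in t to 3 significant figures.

869 t

The sink rate constant is k = F₀/M₀ = 450.7/399.3 = 1.129 yr⁻¹.
Solving dM/dt = F₁ − kM with M(0) = M₀ gives M(t) = F₁/k + (M₀ − F₁/k)·e^(−kt).
F₁/k = 1145/1.129 = 1014.4 t; kt = 1.129 × 1.28 = 1.445, e^(−kt) = 0.2358.
M(1.28) = 1014.4 + (399.3 − 1014.4) × 0.2358 = 1014.4 − 145.0 = 869.37 t.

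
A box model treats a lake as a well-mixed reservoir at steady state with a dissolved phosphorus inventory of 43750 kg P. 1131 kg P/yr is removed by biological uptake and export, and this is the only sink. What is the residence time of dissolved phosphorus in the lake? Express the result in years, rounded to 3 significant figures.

τ = M / F = 43750 / 1131 = 38.68 yr.

38.7 yr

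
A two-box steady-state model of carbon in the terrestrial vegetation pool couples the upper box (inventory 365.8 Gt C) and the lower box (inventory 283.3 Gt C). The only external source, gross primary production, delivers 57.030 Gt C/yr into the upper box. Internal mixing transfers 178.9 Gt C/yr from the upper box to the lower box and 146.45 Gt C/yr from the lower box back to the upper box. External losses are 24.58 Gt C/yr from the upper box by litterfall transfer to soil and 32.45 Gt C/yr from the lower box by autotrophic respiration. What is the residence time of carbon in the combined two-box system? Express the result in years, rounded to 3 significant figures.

Residence time in the combined system uses the total inventory and the total *external* removal — internal exchanges between the two boxes cancel.
M_total = 365.8 + 283.3 = 649.10 Gt C.
ΣF_external_out = 24.58 + 32.45 = 57.030 Gt C/yr.
τ = M_total / ΣF_ext = 649.10 / 57.030 = 11.38 yr.

11.4 yr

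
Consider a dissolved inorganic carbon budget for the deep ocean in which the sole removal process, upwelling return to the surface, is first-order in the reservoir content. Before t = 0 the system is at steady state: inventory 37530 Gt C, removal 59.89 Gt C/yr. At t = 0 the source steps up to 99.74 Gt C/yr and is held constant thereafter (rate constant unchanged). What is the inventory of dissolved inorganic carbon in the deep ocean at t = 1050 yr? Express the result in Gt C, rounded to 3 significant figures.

57800 Gt C

τ = M₀/F₀ = 37530/59.89 = 626.6 yr; rate constant k = 1/τ.
New steady state M_∞ = F₁/k = F₁·τ = 99.74 × 626.6 = 62502 Gt C.
M(t) = M_∞ + (M₀ − M_∞)·e^(−t/τ); t/τ = 1050/626.6 = 1.676, so e^(−t/τ) = 0.1872.
M(t) = 62502 − 24970 × 0.1872 = 57827 Gt C.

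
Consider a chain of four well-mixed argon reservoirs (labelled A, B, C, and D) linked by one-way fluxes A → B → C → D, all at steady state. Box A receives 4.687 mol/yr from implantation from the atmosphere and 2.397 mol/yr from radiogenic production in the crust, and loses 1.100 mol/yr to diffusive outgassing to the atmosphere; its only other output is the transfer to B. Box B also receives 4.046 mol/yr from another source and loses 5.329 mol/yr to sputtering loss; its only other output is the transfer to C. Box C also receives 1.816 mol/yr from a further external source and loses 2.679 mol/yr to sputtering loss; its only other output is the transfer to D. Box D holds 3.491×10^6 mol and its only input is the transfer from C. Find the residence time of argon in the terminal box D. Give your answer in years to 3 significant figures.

Box A: F(A→B) = (4.687 + 2.397) − 1.100 = 5.9840 mol/yr.
Box B: F(B→C) = (5.9840 + 4.046) − 5.329 = 4.7010 mol/yr.
Box C: F(C→D) = (4.7010 + 1.816) − 2.679 = 3.8380 mol/yr.
Box D throughput = its input = 3.8380 mol/yr; τ = 3.491×10^6 / 3.8380 = 909600 yr.

910000 yr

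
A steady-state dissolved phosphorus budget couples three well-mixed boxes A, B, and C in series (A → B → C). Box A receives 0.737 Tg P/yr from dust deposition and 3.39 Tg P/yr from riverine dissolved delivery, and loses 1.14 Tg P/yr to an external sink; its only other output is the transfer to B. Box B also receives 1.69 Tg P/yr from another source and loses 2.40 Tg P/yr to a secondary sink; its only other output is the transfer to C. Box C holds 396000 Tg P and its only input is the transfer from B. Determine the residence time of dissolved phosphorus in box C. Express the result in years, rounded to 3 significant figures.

Box A: F(A→B) = (0.737 + 3.39) − 1.14 = 2.9870 Tg P/yr.
Box B: F(B→C) = (2.9870 + 1.69) − 2.40 = 2.2770 Tg P/yr.
Box C throughput = its input = 2.2770 Tg P/yr; τ = 396000 / 2.2770 = 173900 yr.

174000 yr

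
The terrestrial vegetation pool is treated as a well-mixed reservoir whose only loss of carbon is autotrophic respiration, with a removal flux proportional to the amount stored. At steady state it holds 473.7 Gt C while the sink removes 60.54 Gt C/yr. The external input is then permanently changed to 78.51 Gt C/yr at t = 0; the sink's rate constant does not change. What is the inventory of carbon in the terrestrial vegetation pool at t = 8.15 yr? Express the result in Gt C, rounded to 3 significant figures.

τ = M₀/F₀ = 473.7/60.54 = 7.825 yr; rate constant k = 1/τ.
New steady state M_∞ = F₁/k = F₁·τ = 78.51 × 7.825 = 614.31 Gt C.
M(t) = M_∞ + (M₀ − M_∞)·e^(−t/τ); t/τ = 8.15/7.825 = 1.042, so e^(−t/τ) = 0.3529.
M(t) = 614.31 − 140.6 × 0.3529 = 564.69 Gt C.

565 Gt C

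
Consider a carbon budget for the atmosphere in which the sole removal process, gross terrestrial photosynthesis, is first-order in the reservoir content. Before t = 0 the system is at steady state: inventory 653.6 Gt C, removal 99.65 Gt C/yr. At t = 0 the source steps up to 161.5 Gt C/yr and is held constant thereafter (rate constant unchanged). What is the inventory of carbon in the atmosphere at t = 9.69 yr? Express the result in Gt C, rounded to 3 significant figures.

Residence time τ = M₀/F₀ = 6.559 yr. The eventual steady state is M_∞ = M₀·(F₁/F₀) = 653.6 × 161.5/99.65 = 1059.3 Gt C.
The anomaly ΔM(t) = M(t) − M_∞ decays as ΔM₀·e^(−t/τ) with ΔM₀ = 653.6 − 1059.3 = −405.7 Gt C.
At t = 9.69 yr, e^(−t/τ) = e^(−1.477) = 0.2282, so ΔM = −92.59 Gt C and M = 1059.3 − 92.59 = 966.68 Gt C.

967 Gt C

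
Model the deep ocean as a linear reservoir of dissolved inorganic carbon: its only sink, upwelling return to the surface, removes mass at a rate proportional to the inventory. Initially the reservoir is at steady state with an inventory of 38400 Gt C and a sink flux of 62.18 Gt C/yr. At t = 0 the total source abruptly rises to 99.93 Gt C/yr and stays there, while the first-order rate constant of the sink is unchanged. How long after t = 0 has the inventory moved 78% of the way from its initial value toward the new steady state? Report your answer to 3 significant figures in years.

τ = M₀/F₀ = 38400/62.18 = 617.6 yr.
The remaining gap fraction is e^(−t/τ); 78% covered ⇒ e^(−t/τ) = 0.220.
t = −τ ln(0.220) = 617.6 × 1.514 = 935.1 yr.

935 yr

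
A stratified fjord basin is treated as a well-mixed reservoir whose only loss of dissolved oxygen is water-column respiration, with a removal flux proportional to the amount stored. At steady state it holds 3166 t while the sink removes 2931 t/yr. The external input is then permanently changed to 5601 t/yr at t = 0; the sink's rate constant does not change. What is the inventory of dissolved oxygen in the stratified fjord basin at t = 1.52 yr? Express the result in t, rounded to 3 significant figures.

The sink rate constant is k = F₀/M₀ = 2931/3166 = 0.9258 yr⁻¹.
Solving dM/dt = F₁ − kM with M(0) = M₀ gives M(t) = F₁/k + (M₀ − F₁/k)·e^(−kt).
F₁/k = 5601/0.9258 = 6050.1 t; kt = 0.9258 × 1.52 = 1.407, e^(−kt) = 0.2448.
M(1.52) = 6050.1 + (3166 − 6050.1) × 0.2448 = 6050.1 − 706.1 = 5344.0 t.

5340 t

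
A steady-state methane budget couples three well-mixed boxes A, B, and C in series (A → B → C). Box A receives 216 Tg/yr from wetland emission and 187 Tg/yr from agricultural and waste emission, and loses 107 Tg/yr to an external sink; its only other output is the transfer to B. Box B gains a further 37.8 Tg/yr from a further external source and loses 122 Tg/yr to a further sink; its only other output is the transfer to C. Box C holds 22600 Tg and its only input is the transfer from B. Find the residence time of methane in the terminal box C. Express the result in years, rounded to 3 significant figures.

107 yr

Box A: F(A→B) = (216 + 187) − 107 = 296.00 Tg/yr.
Box B: F(B→C) = (296.00 + 37.8) − 122 = 211.80 Tg/yr.
Box C throughput = its input = 211.80 Tg/yr; τ = 22600 / 211.80 = 106.7 yr.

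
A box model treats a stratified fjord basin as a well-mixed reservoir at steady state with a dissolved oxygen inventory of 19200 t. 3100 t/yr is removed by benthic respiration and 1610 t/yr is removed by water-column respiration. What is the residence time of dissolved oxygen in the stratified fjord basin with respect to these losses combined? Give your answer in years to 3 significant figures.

Total removal = 3100 + 1610 = 4710.0 t/yr.
τ = M / ΣF_out = 19200 / 4710.0 = 4.076 yr.

4.08 yr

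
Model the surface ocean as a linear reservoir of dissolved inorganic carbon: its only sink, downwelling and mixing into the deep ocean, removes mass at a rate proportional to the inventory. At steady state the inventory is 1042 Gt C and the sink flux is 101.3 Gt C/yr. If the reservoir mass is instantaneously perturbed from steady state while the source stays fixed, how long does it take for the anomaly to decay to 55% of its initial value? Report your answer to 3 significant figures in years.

For a linear reservoir the anomaly decays as exp(−t/τ) with τ = M/F = 1042/101.3 = 10.29 yr.
exp(−t/τ) = 0.55 ⇒ t = −τ ln(0.55) = 10.29 × 0.5978 = 6.150 yr.

6.15 yr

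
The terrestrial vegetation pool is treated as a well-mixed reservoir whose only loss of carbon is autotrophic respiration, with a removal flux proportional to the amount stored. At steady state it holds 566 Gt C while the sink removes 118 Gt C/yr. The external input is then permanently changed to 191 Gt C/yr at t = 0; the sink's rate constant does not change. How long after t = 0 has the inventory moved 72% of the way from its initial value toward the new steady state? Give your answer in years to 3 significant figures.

τ = M₀/F₀ = 566/118 = 4.797 yr.
The remaining gap fraction is e^(−t/τ); 72% covered ⇒ e^(−t/τ) = 0.280.
t = −τ ln(0.280) = 4.797 × 1.273 = 6.106 yr.

6.11 yr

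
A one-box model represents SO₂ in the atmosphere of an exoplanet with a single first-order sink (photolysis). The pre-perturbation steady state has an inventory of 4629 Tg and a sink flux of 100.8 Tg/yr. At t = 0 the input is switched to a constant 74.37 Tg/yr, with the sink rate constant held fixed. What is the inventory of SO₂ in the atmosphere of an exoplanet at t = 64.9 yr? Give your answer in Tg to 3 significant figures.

τ = M₀/F₀ = 4629/100.8 = 45.92 yr; rate constant k = 1/τ.
New steady state M_∞ = F₁/k = F₁·τ = 74.37 × 45.92 = 3415.3 Tg.
M(t) = M_∞ + (M₀ − M_∞)·e^(−t/τ); t/τ = 64.9/45.92 = 1.413, so e^(−t/τ) = 0.2434.
M(t) = 3415.3 + 1214 × 0.2434 = 3710.6 Tg.

3710 Tg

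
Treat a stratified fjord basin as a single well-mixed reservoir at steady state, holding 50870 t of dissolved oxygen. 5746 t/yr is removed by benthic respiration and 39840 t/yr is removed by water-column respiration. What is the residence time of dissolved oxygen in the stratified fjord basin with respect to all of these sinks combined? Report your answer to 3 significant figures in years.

1.12 yr

Total removal flux = 5746 + 39840 = 45586 t/yr.
τ = M / ΣF_out = 50870 / 45586 = 1.116 yr.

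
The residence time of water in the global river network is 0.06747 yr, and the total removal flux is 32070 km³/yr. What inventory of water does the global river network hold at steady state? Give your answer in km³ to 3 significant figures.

τ = M/F ⇒ M = τ × F = 0.06747 × 32070 = 2164 km³.

2160 km³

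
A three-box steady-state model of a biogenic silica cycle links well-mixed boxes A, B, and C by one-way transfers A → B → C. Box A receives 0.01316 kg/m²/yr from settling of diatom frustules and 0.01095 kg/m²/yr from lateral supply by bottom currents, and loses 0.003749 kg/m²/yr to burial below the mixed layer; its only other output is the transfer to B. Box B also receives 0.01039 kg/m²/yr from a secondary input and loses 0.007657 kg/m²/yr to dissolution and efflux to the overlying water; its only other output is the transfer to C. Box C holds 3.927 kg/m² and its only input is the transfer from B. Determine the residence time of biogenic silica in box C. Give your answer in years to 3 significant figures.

170 yr

Box A: F(A→B) = (0.01316 + 0.01095) − 0.003749 = 0.020361 kg/m²/yr.
Box B: F(B→C) = (0.020361 + 0.01039) − 0.007657 = 0.023094 kg/m²/yr.
Box C throughput = its input = 0.023094 kg/m²/yr; τ = 3.927 / 0.023094 = 170.0 yr.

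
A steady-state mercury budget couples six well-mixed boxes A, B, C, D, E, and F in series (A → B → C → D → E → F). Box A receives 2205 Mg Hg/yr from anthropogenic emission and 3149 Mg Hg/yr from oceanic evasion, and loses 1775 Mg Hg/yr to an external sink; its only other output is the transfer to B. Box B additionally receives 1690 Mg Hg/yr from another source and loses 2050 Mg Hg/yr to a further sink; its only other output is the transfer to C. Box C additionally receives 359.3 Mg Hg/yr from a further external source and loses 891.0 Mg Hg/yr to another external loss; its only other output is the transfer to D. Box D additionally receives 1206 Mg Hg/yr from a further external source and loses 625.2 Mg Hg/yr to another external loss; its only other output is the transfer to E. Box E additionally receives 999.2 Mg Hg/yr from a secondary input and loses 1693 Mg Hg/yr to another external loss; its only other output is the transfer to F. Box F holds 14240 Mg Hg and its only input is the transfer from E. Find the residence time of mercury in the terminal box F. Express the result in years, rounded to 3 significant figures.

Box A: F(A→B) = (2205 + 3149) − 1775 = 3579.0 Mg Hg/yr.
Box B: F(B→C) = (3579.0 + 1690) − 2050 = 3219.0 Mg Hg/yr.
Box C: F(C→D) = (3219.0 + 359.3) − 891.0 = 2687.3 Mg Hg/yr.
Box D: F(D→E) = (2687.3 + 1206) − 625.2 = 3268.1 Mg Hg/yr.
Box E: F(E→F) = (3268.1 + 999.2) − 1693 = 2574.3 Mg Hg/yr.
Box F throughput = its input = 2574.3 Mg Hg/yr; τ = 14240 / 2574.3 = 5.532 yr.

5.53 yr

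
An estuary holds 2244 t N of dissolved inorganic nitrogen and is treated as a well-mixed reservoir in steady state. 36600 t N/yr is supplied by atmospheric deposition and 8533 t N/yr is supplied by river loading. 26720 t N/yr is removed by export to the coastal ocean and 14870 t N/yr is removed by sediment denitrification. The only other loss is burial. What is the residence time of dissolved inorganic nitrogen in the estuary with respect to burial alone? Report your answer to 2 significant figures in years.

At steady state ΣF_in = ΣF_out.
ΣF_in = 36600 + 8533 = 45133 t N/yr.
Burial flux = ΣF_in − (26720 + 14870) = 45133 − 41590 = 3543 t N/yr.
τ = M / F = 2244 / 3543 = 0.6334 yr.

0.63 yr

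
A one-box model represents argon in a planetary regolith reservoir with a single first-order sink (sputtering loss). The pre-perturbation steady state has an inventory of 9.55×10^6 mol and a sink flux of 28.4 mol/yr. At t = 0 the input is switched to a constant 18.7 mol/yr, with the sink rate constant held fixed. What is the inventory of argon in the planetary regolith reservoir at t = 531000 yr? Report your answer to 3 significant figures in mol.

τ = M₀/F₀ = 9.55×10^6/28.4 = 336300 yr; rate constant k = 1/τ.
New steady state M_∞ = F₁/k = F₁·τ = 18.7 × 336300 = 6.2882×10^6 mol.
M(t) = M_∞ + (M₀ − M_∞)·e^(−t/τ); t/τ = 531000/336300 = 1.579, so e^(−t/τ) = 0.2062.
M(t) = 6.2882×10^6 + 3.262×10^6 × 0.2062 = 6.9607×10^6 mol.

6.96×10^6 mol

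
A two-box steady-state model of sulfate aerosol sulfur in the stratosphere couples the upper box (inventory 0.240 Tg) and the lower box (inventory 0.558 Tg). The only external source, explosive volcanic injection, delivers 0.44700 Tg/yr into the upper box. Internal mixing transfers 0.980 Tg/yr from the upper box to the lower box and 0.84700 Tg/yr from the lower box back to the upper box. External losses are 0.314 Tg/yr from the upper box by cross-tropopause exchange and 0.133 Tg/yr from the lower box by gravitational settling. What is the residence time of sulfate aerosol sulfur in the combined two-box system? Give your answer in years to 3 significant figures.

For the system as a whole, the A↔B exchange is internal and contributes nothing to the throughput; only the external sinks remove mass.
M_total = 0.240 + 0.558 = 0.79800 Tg.
ΣF_external_out = 0.314 + 0.133 = 0.44700 Tg/yr.
τ = M_total / ΣF_ext = 0.79800 / 0.44700 = 1.785 yr.

1.79 yr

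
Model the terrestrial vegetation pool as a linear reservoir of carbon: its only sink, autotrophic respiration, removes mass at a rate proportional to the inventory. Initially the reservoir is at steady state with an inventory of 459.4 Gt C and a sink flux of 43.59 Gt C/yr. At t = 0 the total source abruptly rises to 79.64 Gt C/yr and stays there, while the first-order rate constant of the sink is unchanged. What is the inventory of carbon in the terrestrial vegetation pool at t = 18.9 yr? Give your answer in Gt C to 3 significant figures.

776 Gt C

Residence time τ = M₀/F₀ = 10.54 yr. The eventual steady state is M_∞ = M₀·(F₁/F₀) = 459.4 × 79.64/43.59 = 839.34 Gt C.
The anomaly ΔM(t) = M(t) − M_∞ decays as ΔM₀·e^(−t/τ) with ΔM₀ = 459.4 − 839.34 = −379.9 Gt C.
At t = 18.9 yr, e^(−t/τ) = e^(−1.793) = 0.1664, so ΔM = −63.22 Gt C and M = 839.34 − 63.22 = 776.11 Gt C.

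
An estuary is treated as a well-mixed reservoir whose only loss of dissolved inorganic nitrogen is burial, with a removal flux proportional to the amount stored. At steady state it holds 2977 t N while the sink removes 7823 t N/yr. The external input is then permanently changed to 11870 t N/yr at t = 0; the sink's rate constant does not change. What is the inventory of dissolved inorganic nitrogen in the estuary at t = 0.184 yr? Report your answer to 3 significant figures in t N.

The sink rate constant is k = F₀/M₀ = 7823/2977 = 2.628 yr⁻¹.
Solving dM/dt = F₁ − kM with M(0) = M₀ gives M(t) = F₁/k + (M₀ − F₁/k)·e^(−kt).
F₁/k = 11870/2.628 = 4517.1 t N; kt = 2.628 × 0.184 = 0.4835, e^(−kt) = 0.6166.
M(0.184) = 4517.1 + (2977 − 4517.1) × 0.6166 = 4517.1 − 949.6 = 3567.4 t N.

3570 t N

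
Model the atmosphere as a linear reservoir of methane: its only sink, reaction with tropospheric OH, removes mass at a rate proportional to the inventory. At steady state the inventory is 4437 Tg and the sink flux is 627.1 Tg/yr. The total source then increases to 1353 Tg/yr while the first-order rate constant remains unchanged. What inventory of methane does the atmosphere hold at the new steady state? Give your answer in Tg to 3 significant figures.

9570 Tg

Rate constant k = F/M = 627.1 / 4437 = 0.1413 yr⁻¹.
At the new steady state, source = k·M_new ⇒ M_new = 1353 / 0.1413 = 9573 Tg.
(Equivalently M_new = M × F_new/F_old = 4437 × 1353/627.1.)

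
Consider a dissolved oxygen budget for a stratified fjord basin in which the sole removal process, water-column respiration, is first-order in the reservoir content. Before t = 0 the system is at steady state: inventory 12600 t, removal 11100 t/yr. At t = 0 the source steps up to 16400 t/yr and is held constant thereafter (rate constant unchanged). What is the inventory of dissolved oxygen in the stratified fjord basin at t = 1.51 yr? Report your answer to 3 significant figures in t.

Residence time τ = M₀/F₀ = 1.135 yr. The eventual steady state is M_∞ = M₀·(F₁/F₀) = 12600 × 16400/11100 = 18616 t.
The anomaly ΔM(t) = M(t) − M_∞ decays as ΔM₀·e^(−t/τ) with ΔM₀ = 12600 − 18616 = −6016 t.
At t = 1.51 yr, e^(−t/τ) = e^(−1.330) = 0.2644, so ΔM = −1591 t and M = 18616 − 1591 = 17025 t.

17000 t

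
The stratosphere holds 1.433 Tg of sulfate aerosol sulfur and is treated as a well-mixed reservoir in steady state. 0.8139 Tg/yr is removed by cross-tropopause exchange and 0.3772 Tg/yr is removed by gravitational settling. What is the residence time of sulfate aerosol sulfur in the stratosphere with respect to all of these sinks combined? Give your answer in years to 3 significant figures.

1.20 yr

Total removal flux = 0.8139 + 0.3772 = 1.1911 Tg/yr.
τ = M / ΣF_out = 1.433 / 1.1911 = 1.203 yr.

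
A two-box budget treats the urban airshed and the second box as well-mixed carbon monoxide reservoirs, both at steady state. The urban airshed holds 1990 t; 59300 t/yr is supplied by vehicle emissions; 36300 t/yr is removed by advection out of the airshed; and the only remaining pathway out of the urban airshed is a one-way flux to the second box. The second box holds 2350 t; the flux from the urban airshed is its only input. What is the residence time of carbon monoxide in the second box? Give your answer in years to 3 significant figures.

Balance the urban airshed: ΣF_in = 59300 t/yr.
Flux to the second box = ΣF_in − (36300) = 23000 t/yr.
At steady state the output of the second box equals its input, 23000 t/yr.
τ = M / F = 2350 / 23000 = 0.1022 yr.

0.102 yr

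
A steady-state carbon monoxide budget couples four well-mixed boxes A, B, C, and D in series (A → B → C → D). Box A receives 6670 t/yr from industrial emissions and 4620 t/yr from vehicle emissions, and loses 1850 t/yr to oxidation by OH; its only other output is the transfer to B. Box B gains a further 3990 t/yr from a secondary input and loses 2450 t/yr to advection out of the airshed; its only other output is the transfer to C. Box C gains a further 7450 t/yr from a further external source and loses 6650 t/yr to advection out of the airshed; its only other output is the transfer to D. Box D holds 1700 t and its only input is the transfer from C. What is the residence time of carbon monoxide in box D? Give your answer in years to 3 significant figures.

0.144 yr

Box A: F(A→B) = (6670 + 4620) − 1850 = 9440.0 t/yr.
Box B: F(B→C) = (9440.0 + 3990) − 2450 = 10980 t/yr.
Box C: F(C→D) = (10980 + 7450) − 6650 = 11780 t/yr.
Box D throughput = its input = 11780 t/yr; τ = 1700 / 11780 = 0.1443 yr.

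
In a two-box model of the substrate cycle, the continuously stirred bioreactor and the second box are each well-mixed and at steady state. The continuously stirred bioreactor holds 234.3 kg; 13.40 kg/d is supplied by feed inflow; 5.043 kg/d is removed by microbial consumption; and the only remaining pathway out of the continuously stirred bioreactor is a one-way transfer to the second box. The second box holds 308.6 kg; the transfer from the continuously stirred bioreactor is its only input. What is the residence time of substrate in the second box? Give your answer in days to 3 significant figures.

36.9 d

Balance the continuously stirred bioreactor: ΣF_in = 13.400 kg/d.
Transfer to the second box = ΣF_in − (5.043) = 8.3570 kg/d.
At steady state the output of the second box equals its input, 8.3570 kg/d.
τ = M / F = 308.6 / 8.3570 = 36.93 d.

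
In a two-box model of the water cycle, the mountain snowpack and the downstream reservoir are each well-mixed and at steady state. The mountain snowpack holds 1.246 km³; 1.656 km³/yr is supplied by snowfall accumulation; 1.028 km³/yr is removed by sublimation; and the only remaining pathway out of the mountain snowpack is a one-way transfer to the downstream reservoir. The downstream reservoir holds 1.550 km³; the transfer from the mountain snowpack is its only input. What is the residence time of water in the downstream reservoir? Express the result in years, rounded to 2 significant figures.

2.5 yr

Balance the mountain snowpack: ΣF_in = 1.6560 km³/yr.
Transfer to the downstream reservoir = ΣF_in − (1.028) = 0.62800 km³/yr.
At steady state the output of the downstream reservoir equals its input, 0.62800 km³/yr.
τ = M / F = 1.550 / 0.62800 = 2.468 yr.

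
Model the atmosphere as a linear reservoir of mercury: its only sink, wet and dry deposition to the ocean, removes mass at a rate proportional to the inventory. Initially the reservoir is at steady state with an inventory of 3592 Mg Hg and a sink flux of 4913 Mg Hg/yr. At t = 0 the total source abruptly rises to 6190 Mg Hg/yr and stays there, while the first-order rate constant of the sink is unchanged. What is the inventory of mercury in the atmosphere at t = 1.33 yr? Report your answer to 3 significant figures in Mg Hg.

τ = M₀/F₀ = 3592/4913 = 0.7311 yr; rate constant k = 1/τ.
New steady state M_∞ = F₁/k = F₁·τ = 6190 × 0.7311 = 4525.6 Mg Hg.
M(t) = M_∞ + (M₀ − M_∞)·e^(−t/τ); t/τ = 1.33/0.7311 = 1.819, so e^(−t/τ) = 0.1622.
M(t) = 4525.6 − 933.6 × 0.1622 = 4374.2 Mg Hg.

4370 Mg Hg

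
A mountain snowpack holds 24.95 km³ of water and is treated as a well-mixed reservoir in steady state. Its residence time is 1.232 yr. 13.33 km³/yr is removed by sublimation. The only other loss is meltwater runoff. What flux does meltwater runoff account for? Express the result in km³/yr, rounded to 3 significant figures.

6.92 km³/yr

Total removal F = M/τ = 24.95 / 1.232 = 20.25 km³/yr.
Meltwater runoff = F − (13.33) = 20.25 − 13.33 = 6.922 km³/yr.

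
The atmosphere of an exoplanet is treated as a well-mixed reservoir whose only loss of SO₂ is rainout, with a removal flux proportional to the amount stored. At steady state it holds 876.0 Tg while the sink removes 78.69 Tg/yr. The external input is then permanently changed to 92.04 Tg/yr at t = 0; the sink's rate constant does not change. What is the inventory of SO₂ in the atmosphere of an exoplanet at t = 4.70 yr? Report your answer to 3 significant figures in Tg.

927 Tg

Residence time τ = M₀/F₀ = 11.13 yr. The eventual steady state is M_∞ = M₀·(F₁/F₀) = 876.0 × 92.04/78.69 = 1024.6 Tg.
The anomaly ΔM(t) = M(t) − M_∞ decays as ΔM₀·e^(−t/τ) with ΔM₀ = 876.0 − 1024.6 = −148.6 Tg.
At t = 4.70 yr, e^(−t/τ) = e^(−0.4222) = 0.6556, so ΔM = −97.43 Tg and M = 1024.6 − 97.43 = 927.18 Tg.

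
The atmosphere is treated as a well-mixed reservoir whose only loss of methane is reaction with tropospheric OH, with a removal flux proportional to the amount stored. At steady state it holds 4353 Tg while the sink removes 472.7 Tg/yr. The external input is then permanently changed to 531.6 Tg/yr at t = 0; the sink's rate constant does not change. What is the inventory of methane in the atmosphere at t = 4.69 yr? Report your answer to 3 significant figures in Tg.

τ = M₀/F₀ = 4353/472.7 = 9.209 yr; rate constant k = 1/τ.
New steady state M_∞ = F₁/k = F₁·τ = 531.6 × 9.209 = 4895.4 Tg.
M(t) = M_∞ + (M₀ − M_∞)·e^(−t/τ); t/τ = 4.69/9.209 = 0.5093, so e^(−t/τ) = 0.6009.
M(t) = 4895.4 − 542.4 × 0.6009 = 4569.5 Tg.

4570 Tg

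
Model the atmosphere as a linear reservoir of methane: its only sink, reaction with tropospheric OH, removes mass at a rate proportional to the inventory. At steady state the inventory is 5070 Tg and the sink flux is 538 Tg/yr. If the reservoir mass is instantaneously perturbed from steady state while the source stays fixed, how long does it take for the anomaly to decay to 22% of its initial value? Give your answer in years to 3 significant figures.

For a linear reservoir the anomaly decays as exp(−t/τ) with τ = M/F = 5070/538 = 9.424 yr.
exp(−t/τ) = 0.22 ⇒ t = −τ ln(0.22) = 9.424 × 1.514 = 14.27 yr.

14.3 yr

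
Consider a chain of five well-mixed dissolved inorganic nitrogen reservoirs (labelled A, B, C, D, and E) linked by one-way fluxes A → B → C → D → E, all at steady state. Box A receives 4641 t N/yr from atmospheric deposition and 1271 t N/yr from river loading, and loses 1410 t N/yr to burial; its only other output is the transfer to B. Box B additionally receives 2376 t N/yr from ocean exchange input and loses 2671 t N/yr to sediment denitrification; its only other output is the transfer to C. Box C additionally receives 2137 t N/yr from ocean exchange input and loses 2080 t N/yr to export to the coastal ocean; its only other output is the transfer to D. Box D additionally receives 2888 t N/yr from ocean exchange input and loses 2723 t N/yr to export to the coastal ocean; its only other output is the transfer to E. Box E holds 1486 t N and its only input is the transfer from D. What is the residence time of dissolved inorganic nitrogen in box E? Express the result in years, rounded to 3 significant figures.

0.336 yr

Box A: F(A→B) = (4641 + 1271) − 1410 = 4502.0 t N/yr.
Box B: F(B→C) = (4502.0 + 2376) − 2671 = 4207.0 t N/yr.
Box C: F(C→D) = (4207.0 + 2137) − 2080 = 4264.0 t N/yr.
Box D: F(D→E) = (4264.0 + 2888) − 2723 = 4429.0 t N/yr.
Box E throughput = its input = 4429.0 t N/yr; τ = 1486 / 4429.0 = 0.3355 yr.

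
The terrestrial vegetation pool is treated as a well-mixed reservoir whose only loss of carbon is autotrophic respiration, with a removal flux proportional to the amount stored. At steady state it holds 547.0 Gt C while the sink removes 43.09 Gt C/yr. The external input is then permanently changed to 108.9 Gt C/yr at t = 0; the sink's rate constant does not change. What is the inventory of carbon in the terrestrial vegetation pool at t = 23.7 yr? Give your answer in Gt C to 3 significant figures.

1250 Gt C

The sink rate constant is k = F₀/M₀ = 43.09/547.0 = 0.07878 yr⁻¹.
Solving dM/dt = F₁ − kM with M(0) = M₀ gives M(t) = F₁/k + (M₀ − F₁/k)·e^(−kt).
F₁/k = 108.9/0.07878 = 1382.4 Gt C; kt = 0.07878 × 23.7 = 1.867, e^(−kt) = 0.1546.
M(23.7) = 1382.4 + (547.0 − 1382.4) × 0.1546 = 1382.4 − 129.1 = 1253.3 Gt C.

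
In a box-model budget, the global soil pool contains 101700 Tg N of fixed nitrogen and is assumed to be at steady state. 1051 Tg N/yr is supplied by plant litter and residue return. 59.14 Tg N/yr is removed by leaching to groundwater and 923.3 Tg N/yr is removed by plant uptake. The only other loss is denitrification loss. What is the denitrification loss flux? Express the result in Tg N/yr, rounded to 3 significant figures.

68.6 Tg N/yr

At steady state ΣF_in = ΣF_out.
ΣF_in = 1051.0 Tg N/yr.
Denitrification loss flux = ΣF_in − (59.14 + 923.3) = 1051.0 − 982.4 = 68.56 Tg N/yr.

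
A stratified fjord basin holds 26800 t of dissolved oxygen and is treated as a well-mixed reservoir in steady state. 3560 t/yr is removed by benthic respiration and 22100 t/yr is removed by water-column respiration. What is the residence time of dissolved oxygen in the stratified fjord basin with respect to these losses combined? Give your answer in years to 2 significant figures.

Total removal = 3560 + 22100 = 25660 t/yr.
τ = M / ΣF_out = 26800 / 25660 = 1.044 yr.

1.0 yr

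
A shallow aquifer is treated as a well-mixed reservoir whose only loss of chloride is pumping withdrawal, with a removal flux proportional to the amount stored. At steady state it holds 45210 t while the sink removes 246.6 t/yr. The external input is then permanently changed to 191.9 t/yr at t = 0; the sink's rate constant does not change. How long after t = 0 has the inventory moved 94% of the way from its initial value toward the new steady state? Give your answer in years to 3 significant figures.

τ = M₀/F₀ = 45210/246.6 = 183.3 yr.
The remaining gap fraction is e^(−t/τ); 94% covered ⇒ e^(−t/τ) = 0.0600.
t = −τ ln(0.0600) = 183.3 × 2.813 = 515.8 yr.

516 yr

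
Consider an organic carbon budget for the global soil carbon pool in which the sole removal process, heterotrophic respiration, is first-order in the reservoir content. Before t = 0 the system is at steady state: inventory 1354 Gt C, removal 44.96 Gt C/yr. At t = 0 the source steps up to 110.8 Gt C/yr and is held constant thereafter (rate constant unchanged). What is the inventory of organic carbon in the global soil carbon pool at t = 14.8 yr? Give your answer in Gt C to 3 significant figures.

The sink rate constant is k = F₀/M₀ = 44.96/1354 = 0.03321 yr⁻¹.
Solving dM/dt = F₁ − kM with M(0) = M₀ gives M(t) = F₁/k + (M₀ − F₁/k)·e^(−kt).
F₁/k = 110.8/0.03321 = 3336.8 Gt C; kt = 0.03321 × 14.8 = 0.4914, e^(−kt) = 0.6117.
M(14.8) = 3336.8 + (1354 − 3336.8) × 0.6117 = 3336.8 − 1213 = 2123.8 Gt C.

2120 Gt C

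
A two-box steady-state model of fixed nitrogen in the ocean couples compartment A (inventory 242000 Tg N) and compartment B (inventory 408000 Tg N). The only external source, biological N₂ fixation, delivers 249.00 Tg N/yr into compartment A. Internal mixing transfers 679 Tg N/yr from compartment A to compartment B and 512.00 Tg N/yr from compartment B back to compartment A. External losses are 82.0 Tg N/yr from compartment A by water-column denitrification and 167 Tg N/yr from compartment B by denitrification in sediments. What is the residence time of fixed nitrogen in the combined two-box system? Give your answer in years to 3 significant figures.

2610 yr

Residence time in the combined system uses the total inventory and the total *external* removal — internal exchanges between the two boxes cancel.
M_total = 242000 + 408000 = 650000 Tg N.
ΣF_external_out = 82.0 + 167 = 249.00 Tg N/yr.
τ = M_total / ΣF_ext = 650000 / 249.00 = 2610 yr.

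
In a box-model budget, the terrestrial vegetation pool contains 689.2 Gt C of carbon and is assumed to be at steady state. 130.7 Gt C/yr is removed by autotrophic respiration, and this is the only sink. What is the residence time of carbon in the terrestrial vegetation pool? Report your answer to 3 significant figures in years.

5.27 yr

τ = M / F = 689.2 / 130.7 = 5.273 yr.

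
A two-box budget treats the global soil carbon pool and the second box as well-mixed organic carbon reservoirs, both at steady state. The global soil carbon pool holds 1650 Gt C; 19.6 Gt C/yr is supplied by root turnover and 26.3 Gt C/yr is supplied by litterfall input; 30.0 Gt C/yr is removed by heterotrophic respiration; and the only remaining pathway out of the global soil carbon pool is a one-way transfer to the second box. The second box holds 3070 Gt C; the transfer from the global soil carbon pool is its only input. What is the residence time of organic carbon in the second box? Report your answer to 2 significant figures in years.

Balance the global soil carbon pool: ΣF_in = 19.6 + 26.3 = 45.900 Gt C/yr.
Transfer to the second box = ΣF_in − (30.0) = 15.900 Gt C/yr.
At steady state the output of the second box equals its input, 15.900 Gt C/yr.
τ = M / F = 3070 / 15.900 = 193.1 yr.

190 yr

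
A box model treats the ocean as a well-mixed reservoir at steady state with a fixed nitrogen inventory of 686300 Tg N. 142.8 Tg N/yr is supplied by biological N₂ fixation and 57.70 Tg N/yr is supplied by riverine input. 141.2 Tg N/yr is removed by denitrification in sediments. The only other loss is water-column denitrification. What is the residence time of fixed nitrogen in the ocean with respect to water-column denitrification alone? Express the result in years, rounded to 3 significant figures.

At steady state ΣF_in = ΣF_out.
ΣF_in = 142.8 + 57.70 = 200.50 Tg N/yr.
Water-column denitrification flux = ΣF_in − (141.2) = 200.50 − 141.2 = 59.30 Tg N/yr.
τ = M / F = 686300 / 59.30 = 11570 yr.

11600 yr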